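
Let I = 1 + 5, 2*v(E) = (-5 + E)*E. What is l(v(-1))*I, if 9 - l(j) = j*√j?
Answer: 54 - 18*√3 ≈ 22.823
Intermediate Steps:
v(E) = E*(-5 + E)/2 (v(E) = ((-5 + E)*E)/2 = (E*(-5 + E))/2 = E*(-5 + E)/2)
l(j) = 9 - j^(3/2) (l(j) = 9 - j*√j = 9 - j^(3/2))
I = 6
l(v(-1))*I = (9 - ((½)*(-1)*(-5 - 1))^(3/2))*6 = (9 - ((½)*(-1)*(-6))^(3/2))*6 = (9 - 3^(3/2))*6 = (9 - 3*√3)*6 = 54 - 18*√3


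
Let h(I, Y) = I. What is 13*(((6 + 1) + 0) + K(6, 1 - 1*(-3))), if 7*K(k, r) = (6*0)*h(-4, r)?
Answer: 91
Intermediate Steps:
K(k, r) = 0 (K(k, r) = ((6*0)*(-4))/7 = (0*(-4))/7 = (⅐)*0 = 0)
13*(((6 + 1) + 0) + K(6, 1 - 1*(-3))) = 13*(((6 + 1) + 0) + 0) = 13*((7 + 0) + 0) = 13*(7 + 0) = 13*7 = 91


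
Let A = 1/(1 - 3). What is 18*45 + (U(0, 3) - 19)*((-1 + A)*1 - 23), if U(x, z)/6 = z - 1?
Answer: 1963/2 ≈ 981.50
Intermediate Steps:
U(x, z) = -6 + 6*z (U(x, z) = 6*(z - 1) = 6*(-1 + z) = -6 + 6*z)
A = -1/2 (A = 1/(-2) = -1/2 ≈ -0.50000)
18*45 + (U(0, 3) - 19)*((-1 + A)*1 - 23) = 18*45 + ((-6 + 6*3) - 19)*((-1 - 1/2)*1 - 23) = 810 + ((-6 + 18) - 19)*(-3/2*1 - 23) = 810 + (12 - 19)*(-3/2 - 23) = 810 - 7*(-49/2) = 810 + 343/2 = 1963/2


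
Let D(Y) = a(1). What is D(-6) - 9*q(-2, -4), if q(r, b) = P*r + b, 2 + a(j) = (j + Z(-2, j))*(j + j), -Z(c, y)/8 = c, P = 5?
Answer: 158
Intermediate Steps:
Z(c, y) = -8*c
a(j) = -2 + 2*j*(16 + j) (a(j) = -2 + (j - 8*(-2))*(j + j) = -2 + (j + 16)*(2*j) = -2 + (16 + j)*(2*j) = -2 + 2*j*(16 + j))
q(r, b) = b + 5*r (q(r, b) = 5*r + b = b + 5*r)
D(Y) = 32 (D(Y) = -2 + 2*1**2 + 32*1 = -2 + 2*1 + 32 = -2 + 2 + 32 = 32)
D(-6) - 9*q(-2, -4) = 32 - 9*(-4 + 5*(-2)) = 32 - 9*(-4 - 10) = 32 - 9*(-14) = 32 + 126 = 158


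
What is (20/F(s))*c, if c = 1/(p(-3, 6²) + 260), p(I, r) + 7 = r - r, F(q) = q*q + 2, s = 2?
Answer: 10/759 ≈ 0.013175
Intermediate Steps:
F(q) = 2 + q² (F(q) = q² + 2 = 2 + q²)
p(I, r) = -7 (p(I, r) = -7 + (r - r) = -7 + 0 = -7)
c = 1/253 (c = 1/(-7 + 260) = 1/253 ≈ 0.0039526)
(20/F(s))*c = (20/(2 + 2²))*(1/253) = (20/(2 + 4))*(1/253) = (20/6)*(1/253) = (20*(⅙))*(1/253) = (10/3)*(1/253) = 10/759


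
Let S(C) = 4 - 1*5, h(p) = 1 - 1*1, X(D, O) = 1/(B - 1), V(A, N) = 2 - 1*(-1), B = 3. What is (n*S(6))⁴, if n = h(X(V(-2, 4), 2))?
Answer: 0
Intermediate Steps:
V(A, N) = 3 (V(A, N) = 2 + 1 = 3)
X(D, O) = ½ (X(D, O) = 1/(3 - 1) = 1/2 = ½)
h(p) = 0 (h(p) = 1 - 1 = 0)
S(C) = -1 (S(C) = 4 - 5 = -1)
n = 0
(n*S(6))⁴ = (0*(-1))⁴ = 0⁴ = 0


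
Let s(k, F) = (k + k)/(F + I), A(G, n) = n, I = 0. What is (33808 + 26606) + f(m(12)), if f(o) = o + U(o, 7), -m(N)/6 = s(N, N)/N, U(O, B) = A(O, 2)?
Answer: 60415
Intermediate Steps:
U(O, B) = 2
s(k, F) = 2*k/F (s(k, F) = (k + k)/(F + 0) = (2*k)/F = 2*k/F)
m(N) = -12/N (m(N) = -6*2*N/N/N = -12/N)
f(o) = 2 + o (f(o) = o + 2 = 2 + o)
(33808 + 26606) + f(m(12)) = (33808 + 26606) + (2 - 12/12) = 60414 + (2 - 12*1/12) = 60414 + (2 - 1) = 60414 + 1 = 60415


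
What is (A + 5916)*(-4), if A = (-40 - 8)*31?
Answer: -17712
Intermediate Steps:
A = -1488 (A = -48*31 = -1488)
(A + 5916)*(-4) = (-1488 + 5916)*(-4) = 4428*(-4) = -17712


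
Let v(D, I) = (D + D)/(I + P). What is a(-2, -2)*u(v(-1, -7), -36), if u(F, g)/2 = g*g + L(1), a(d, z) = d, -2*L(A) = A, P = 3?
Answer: -5182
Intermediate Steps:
L(A) = -A/2
v(D, I) = 2*D/(3 + I) (v(D, I) = (D + D)/(I + 3) = (2*D)/(3 + I) = 2*D/(3 + I))
u(F, g) = -1 + 2*g² (u(F, g) = 2*(g*g - ½*1) = 2*(g² - ½) = 2*(-½ + g²) = -1 + 2*g²)
a(-2, -2)*u(v(-1, -7), -36) = -2*(-1 + 2*(-36)²) = -2*(-1 + 2*1296) = -2*(-1 + 2592) = -2*2591 = -5182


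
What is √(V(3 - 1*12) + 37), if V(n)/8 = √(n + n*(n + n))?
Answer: √(37 + 24*√17) ≈ 11.660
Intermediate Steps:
V(n) = 8*√(n + 2*n²) (V(n) = 8*√(n + n*(n + n)) = 8*√(n + n*(2*n)) = 8*√(n + 2*n²))
√(V(3 - 1*12) + 37) = √(8*√((3 - 1*12)*(1 + 2*(3 - 1*12))) + 37) = √(8*√((3 - 12)*(1 + 2*(3 - 12))) + 37) = √(8*√(-9*(1 + 2*(-9))) + 37) = √(8*√(-9*(1 - 18)) + 37) = √(8*√(-9*(-17)) + 37) = √(8*√153 + 37) = √(8*(3*√17) + 37) = √(24*√17 + 37) = √(37 + 24*√17)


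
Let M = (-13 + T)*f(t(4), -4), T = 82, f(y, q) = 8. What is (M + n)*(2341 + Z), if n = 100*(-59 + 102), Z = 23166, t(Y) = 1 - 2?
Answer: 123759964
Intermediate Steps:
t(Y) = -1
M = 552 (M = (-13 + 82)*8 = 69*8 = 552)
n = 4300 (n = 100*43 = 4300)
(M + n)*(2341 + Z) = (552 + 4300)*(2341 + 23166) = 4852*25507 = 123759964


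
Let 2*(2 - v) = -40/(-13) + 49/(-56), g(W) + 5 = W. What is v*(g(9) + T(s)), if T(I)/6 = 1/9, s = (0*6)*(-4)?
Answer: 1309/312 ≈ 4.1955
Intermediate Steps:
g(W) = -5 + W
v = 187/208 (v = 2 - (-40/(-13) + 49/(-56))/2 = 2 - (-40*(-1/13) + 49*(-1/56))/2 = 2 - (40/13 - 7/8)/2 = 2 - ½*229/104 = 2 - 229/208 = 187/208 ≈ 0.89904)
s = 0 (s = 0*(-4) = 0)
T(I) = ⅔ (T(I) = 6/9 = 6*(⅑) = ⅔)
v*(g(9) + T(s)) = 187*((-5 + 9) + ⅔)/208 = 187*(4 + ⅔)/208 = (187/208)*(14/3) = 1309/312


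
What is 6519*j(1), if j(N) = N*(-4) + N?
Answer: -19557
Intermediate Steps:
j(N) = -3*N (j(N) = -4*N + N = -3*N)
6519*j(1) = 6519*(-3*1) = 6519*(-3) = -19557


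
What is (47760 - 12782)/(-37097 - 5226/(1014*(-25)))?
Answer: -5683925/6028229 ≈ -0.94288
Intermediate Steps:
(47760 - 12782)/(-37097 - 5226/(1014*(-25))) = 34978/(-37097 - 5226/(-25350)) = 34978/(-37097 - 5226*(-1/25350)) = 34978/(-37097 + 67/325) = 34978/(-12056458/325) = 34978*(-325/12056458) = -5683925/6028229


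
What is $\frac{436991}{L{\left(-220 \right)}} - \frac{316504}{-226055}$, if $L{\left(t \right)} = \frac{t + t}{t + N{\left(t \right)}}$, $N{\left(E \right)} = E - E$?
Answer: $\frac{98784633513}{452110} \approx 2.185 \cdot 10^{5}$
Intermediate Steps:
$N{\left(E \right)} = 0$
$L{\left(t \right)} = 2$ ($L{\left(t \right)} = \frac{t + t}{t + 0} = \frac{2 t}{t} = 2$)
$\frac{436991}{L{\left(-220 \right)}} - \frac{316504}{-226055} = \frac{436991}{2} - \frac{316504}{-226055} = 436991 \cdot \frac{1}{2} - - \frac{316504}{226055} = \frac{436991}{2} + \frac{316504}{226055} = \frac{98784633513}{452110}$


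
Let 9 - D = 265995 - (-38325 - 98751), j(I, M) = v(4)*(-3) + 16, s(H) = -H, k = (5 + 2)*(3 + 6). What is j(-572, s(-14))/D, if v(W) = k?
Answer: 173/403062 ≈ 0.00042921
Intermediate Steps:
k = 63 (k = 7*9 = 63)
v(W) = 63
j(I, M) = -173 (j(I, M) = 63*(-3) + 16 = -189 + 16 = -173)
D = -403062 (D = 9 - (265995 - (-38325 - 98751)) = 9 - (265995 - 1*(-137076)) = 9 - (265995 + 137076) = 9 - 1*403071 = 9 - 403071 = -403062)
j(-572, s(-14))/D = -173/(-403062) = -173*(-1/403062) = 173/403062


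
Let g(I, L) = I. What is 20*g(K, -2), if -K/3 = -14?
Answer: 840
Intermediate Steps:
K = 42 (K = -3*(-14) = 42)
20*g(K, -2) = 20*42 = 840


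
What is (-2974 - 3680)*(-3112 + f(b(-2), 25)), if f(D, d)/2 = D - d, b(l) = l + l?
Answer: 21093180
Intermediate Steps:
b(l) = 2*l
f(D, d) = -2*d + 2*D (f(D, d) = 2*(D - d) = -2*d + 2*D)
(-2974 - 3680)*(-3112 + f(b(-2), 25)) = (-2974 - 3680)*(-3112 + (-2*25 + 2*(2*(-2)))) = -6654*(-3112 + (-50 + 2*(-4))) = -6654*(-3112 + (-50 - 8)) = -6654*(-3112 - 58) = -6654*(-3170) = 21093180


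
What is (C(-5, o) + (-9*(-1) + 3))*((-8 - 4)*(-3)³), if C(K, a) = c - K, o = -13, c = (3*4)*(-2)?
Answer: -2268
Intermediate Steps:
c = -24 (c = 12*(-2) = -24)
C(K, a) = -24 - K
(C(-5, o) + (-9*(-1) + 3))*((-8 - 4)*(-3)³) = ((-24 - 1*(-5)) + (-9*(-1) + 3))*((-8 - 4)*(-3)³) = ((-24 + 5) + (9 + 3))*(-12*(-27)) = (-19 + 12)*324 = -7*324 = -2268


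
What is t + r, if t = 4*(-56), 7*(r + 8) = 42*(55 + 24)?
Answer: 242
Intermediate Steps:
r = 466 (r = -8 + (42*(55 + 24))/7 = -8 + (42*79)/7 = -8 + (1/7)*3318 = -8 + 474 = 466)
t = -224
t + r = -224 + 466 = 242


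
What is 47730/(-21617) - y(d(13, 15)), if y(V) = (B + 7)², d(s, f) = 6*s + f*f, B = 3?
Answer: -2209430/21617 ≈ -102.21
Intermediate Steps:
d(s, f) = f² + 6*s (d(s, f) = 6*s + f² = f² + 6*s)
y(V) = 100 (y(V) = (3 + 7)² = 10² = 100)
47730/(-21617) - y(d(13, 15)) = 47730/(-21617) - 1*100 = 47730*(-1/21617) - 100 = -47730/21617 - 100 = -2209430/21617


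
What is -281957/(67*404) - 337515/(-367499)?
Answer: -94483059523/9947462932 ≈ -9.4982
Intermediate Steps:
-281957/(67*404) - 337515/(-367499) = -281957/27068 - 337515*(-1/367499) = -281957*1/27068 + 337515/367499 = -281957/27068 + 337515/367499 = -94483059523/9947462932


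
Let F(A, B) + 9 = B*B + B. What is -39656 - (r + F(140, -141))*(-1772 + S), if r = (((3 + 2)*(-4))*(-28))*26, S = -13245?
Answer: 514908291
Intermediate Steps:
F(A, B) = -9 + B + B**2 (F(A, B) = -9 + (B*B + B) = -9 + (B**2 + B) = -9 + (B + B**2) = -9 + B + B**2)
r = 14560 (r = ((5*(-4))*(-28))*26 = -20*(-28)*26 = 560*26 = 14560)
-39656 - (r + F(140, -141))*(-1772 + S) = -39656 - (14560 + (-9 - 141 + (-141)**2))*(-1772 - 13245) = -39656 - (14560 + (-9 - 141 + 19881))*(-15017) = -39656 - (14560 + 19731)*(-15017) = -39656 - 34291*(-15017) = -39656 - 1*(-514947947) = -39656 + 514947947 = 514908291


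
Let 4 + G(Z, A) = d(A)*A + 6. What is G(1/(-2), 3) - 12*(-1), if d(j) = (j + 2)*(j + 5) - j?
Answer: 125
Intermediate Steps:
d(j) = -j + (2 + j)*(5 + j) (d(j) = (2 + j)*(5 + j) - j = -j + (2 + j)*(5 + j))
G(Z, A) = 2 + A*(10 + A² + 6*A) (G(Z, A) = -4 + ((10 + A² + 6*A)*A + 6) = -4 + (A*(10 + A² + 6*A) + 6) = -4 + (6 + A*(10 + A² + 6*A)) = 2 + A*(10 + A² + 6*A))
G(1/(-2), 3) - 12*(-1) = (2 + 3*(10 + 3² + 6*3)) - 12*(-1) = (2 + 3*(10 + 9 + 18)) + 12 = (2 + 3*37) + 12 = (2 + 111) + 12 = 113 + 12 = 125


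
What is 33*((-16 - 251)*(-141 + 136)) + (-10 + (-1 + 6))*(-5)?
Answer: 44080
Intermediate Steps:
33*((-16 - 251)*(-141 + 136)) + (-10 + (-1 + 6))*(-5) = 33*(-267*(-5)) + (-10 + 5)*(-5) = 33*1335 - 5*(-5) = 44055 + 25 = 44080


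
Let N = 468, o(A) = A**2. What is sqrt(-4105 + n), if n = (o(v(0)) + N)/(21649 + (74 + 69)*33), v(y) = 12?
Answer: I*sqrt(2787180721)/824 ≈ 64.07*I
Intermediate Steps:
n = 153/6592 (n = (12**2 + 468)/(21649 + (74 + 69)*33) = (144 + 468)/(21649 + 143*33) = 612/(21649 + 4719) = 612/26368 = 612*(1/26368) = 153/6592 ≈ 0.023210)
sqrt(-4105 + n) = sqrt(-4105 + 153/6592) = sqrt(-27060007/6592) = I*sqrt(2787180721)/824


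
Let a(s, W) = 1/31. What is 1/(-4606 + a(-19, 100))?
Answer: -31/142785 ≈ -0.00021711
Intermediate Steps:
a(s, W) = 1/31
1/(-4606 + a(-19, 100)) = 1/(-4606 + 1/31) = 1/(-142785/31) = -31/142785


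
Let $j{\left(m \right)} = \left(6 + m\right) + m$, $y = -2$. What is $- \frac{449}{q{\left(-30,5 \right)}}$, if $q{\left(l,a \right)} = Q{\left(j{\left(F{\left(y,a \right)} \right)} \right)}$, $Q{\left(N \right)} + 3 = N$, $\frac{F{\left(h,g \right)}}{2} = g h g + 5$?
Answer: $\frac{449}{177} \approx 2.5367$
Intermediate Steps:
$F{\left(h,g \right)} = 10 + 2 h g^{2}$ ($F{\left(h,g \right)} = 2 \left(g h g + 5\right) = 2 \left(h g^{2} + 5\right) = 2 \left(5 + h g^{2}\right) = 10 + 2 h g^{2}$)
$j{\left(m \right)} = 6 + 2 m$
$Q{\left(N \right)} = -3 + N$
$q{\left(l,a \right)} = 23 - 8 a^{2}$ ($q{\left(l,a \right)} = -3 + \left(6 + 2 \left(10 + 2 \left(-2\right) a^{2}\right)\right) = -3 + \left(6 + 2 \left(10 - 4 a^{2}\right)\right) = -3 + \left(6 - \left(-20 + 8 a^{2}\right)\right) = -3 - \left(-26 + 8 a^{2}\right) = 23 - 8 a^{2}$)
$- \frac{449}{q{\left(-30,5 \right)}} = - \frac{449}{23 - 8 \cdot 5^{2}} = - \frac{449}{23 - 200} = - \frac{449}{-177} = \left(-449\right) \left(- \frac{1}{177}\right) = \frac{449}{177}$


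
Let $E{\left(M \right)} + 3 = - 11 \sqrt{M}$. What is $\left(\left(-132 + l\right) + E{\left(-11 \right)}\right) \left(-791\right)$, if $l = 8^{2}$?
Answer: $56161 + 8701 i \sqrt{11} \approx 56161.0 + 28858.0 i$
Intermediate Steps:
$l = 64$
$E{\left(M \right)} = -3 - 11 \sqrt{M}$
$\left(\left(-132 + l\right) + E{\left(-11 \right)}\right) \left(-791\right) = \left(\left(-132 + 64\right) - \left(3 + 11 \sqrt{-11}\right)\right) \left(-791\right) = \left(-68 - \left(3 + 11 i \sqrt{11}\right)\right) \left(-791\right) = \left(-71 - 11 i \sqrt{11}\right) \left(-791\right) = 56161 + 8701 i \sqrt{11}$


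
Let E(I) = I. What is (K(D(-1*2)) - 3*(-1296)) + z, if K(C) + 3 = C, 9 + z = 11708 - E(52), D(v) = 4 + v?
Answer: 15534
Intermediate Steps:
z = 11647 (z = -9 + (11708 - 1*52) = -9 + (11708 - 52) = -9 + 11656 = 11647)
K(C) = -3 + C
(K(D(-1*2)) - 3*(-1296)) + z = ((-3 + (4 - 1*2)) - 3*(-1296)) + 11647 = ((-3 + (4 - 2)) + 3888) + 11647 = ((-3 + 2) + 3888) + 11647 = (-1 + 3888) + 11647 = 3887 + 11647 = 15534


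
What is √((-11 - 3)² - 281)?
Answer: I*√85 ≈ 9.2195*I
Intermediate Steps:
√((-11 - 3)² - 281) = √((-14)² - 281) = √(196 - 281) = √(-85) = I*√85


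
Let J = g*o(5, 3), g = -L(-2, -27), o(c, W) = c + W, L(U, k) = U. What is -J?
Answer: -16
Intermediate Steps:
o(c, W) = W + c
g = 2 (g = -1*(-2) = 2)
J = 16 (J = 2*(3 + 5) = 2*8 = 16)
-J = -1*16 = -16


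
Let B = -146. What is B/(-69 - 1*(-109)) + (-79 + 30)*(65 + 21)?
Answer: -84353/20 ≈ -4217.6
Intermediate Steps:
B/(-69 - 1*(-109)) + (-79 + 30)*(65 + 21) = -146/(-69 - 1*(-109)) + (-79 + 30)*(65 + 21) = -146/(-69 + 109) - 49*86 = -146/40 - 4214 = -146*1/40 - 4214 = -73/20 - 4214 = -84353/20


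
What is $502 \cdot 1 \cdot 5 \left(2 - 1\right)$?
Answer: $2510$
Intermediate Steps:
$502 \cdot 1 \cdot 5 \left(2 - 1\right) = 502 \cdot 5 \left(2 - 1\right) = 502 \cdot 5 \cdot 1 = 502 \cdot 5 = 2510$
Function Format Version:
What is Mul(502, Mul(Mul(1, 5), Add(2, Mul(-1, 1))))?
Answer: 2510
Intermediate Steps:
Mul(502, Mul(Mul(1, 5), Add(2, Mul(-1, 1)))) = Mul(502, Mul(5, Add(2, -1))) = Mul(502, Mul(5, 1)) = Mul(502, 5) = 2510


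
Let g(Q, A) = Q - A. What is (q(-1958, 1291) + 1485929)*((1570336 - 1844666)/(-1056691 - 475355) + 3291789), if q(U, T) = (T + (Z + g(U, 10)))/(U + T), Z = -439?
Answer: 2499183842610700614808/510937341 ≈ 4.8914e+12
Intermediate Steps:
q(U, T) = (-449 + T + U)/(T + U) (q(U, T) = (T + (-439 + (U - 1*10)))/(U + T) = (T + (-439 + (U - 10)))/(T + U) = (T + (-439 + (-10 + U)))/(T + U) = (T + (-449 + U))/(T + U) = (-449 + T + U)/(T + U))
(q(-1958, 1291) + 1485929)*((1570336 - 1844666)/(-1056691 - 475355) + 3291789) = ((-449 + 1291 - 1958)/(1291 - 1958) + 1485929)*((1570336 - 1844666)/(-1056691 - 475355) + 3291789) = (-1116/(-667) + 1485929)*(-274330/(-1532046) + 3291789) = (-1/667*(-1116) + 1485929)*(-274330*(-1/1532046) + 3291789) = (1116/667 + 1485929)*(137165/766023 + 3291789) = (991115759/667)*(2521586222312/766023) = 2499183842610700614808/510937341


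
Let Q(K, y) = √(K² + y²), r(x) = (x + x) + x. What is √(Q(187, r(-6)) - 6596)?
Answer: √(-6596 + √35293) ≈ 80.051*I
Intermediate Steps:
r(x) = 3*x (r(x) = 2*x + x = 3*x)
√(Q(187, r(-6)) - 6596) = √(√(187² + (3*(-6))²) - 6596) = √(√(34969 + (-18)²) - 6596) = √(√(34969 + 324) - 6596) = √(√35293 - 6596) = √(-6596 + √35293)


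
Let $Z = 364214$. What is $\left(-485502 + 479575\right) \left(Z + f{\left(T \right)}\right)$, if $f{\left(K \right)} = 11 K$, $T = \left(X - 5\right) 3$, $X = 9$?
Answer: $-2159478742$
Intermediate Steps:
$T = 12$ ($T = \left(9 - 5\right) 3 = 4 \cdot 3 = 12$)
$\left(-485502 + 479575\right) \left(Z + f{\left(T \right)}\right) = \left(-485502 + 479575\right) \left(364214 + 11 \cdot 12\right) = - 5927 \left(364214 + 132\right) = \left(-5927\right) 364346 = -2159478742$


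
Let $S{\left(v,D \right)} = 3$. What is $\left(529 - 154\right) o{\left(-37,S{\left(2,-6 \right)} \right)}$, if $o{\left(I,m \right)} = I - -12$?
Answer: $-9375$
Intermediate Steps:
$o{\left(I,m \right)} = 12 + I$ ($o{\left(I,m \right)} = I + 12 = 12 + I$)
$\left(529 - 154\right) o{\left(-37,S{\left(2,-6 \right)} \right)} = \left(529 - 154\right) \left(12 - 37\right) = 375 \left(-25\right) = -9375$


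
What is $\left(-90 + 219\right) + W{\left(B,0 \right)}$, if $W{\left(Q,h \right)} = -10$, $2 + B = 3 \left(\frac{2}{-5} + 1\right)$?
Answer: $119$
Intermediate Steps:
$B = - \frac{1}{5}$ ($B = -2 + 3 \left(\frac{2}{-5} + 1\right) = -2 + 3 \left(2 \left(- \frac{1}{5}\right) + 1\right) = -2 + 3 \left(- \frac{2}{5} + 1\right) = -2 + 3 \cdot \frac{3}{5} = -2 + \frac{9}{5} = - \frac{1}{5} \approx -0.2$)
$\left(-90 + 219\right) + W{\left(B,0 \right)} = \left(-90 + 219\right) - 10 = 129 - 10 = 119$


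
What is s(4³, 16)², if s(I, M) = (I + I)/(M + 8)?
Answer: 256/9 ≈ 28.444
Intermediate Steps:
s(I, M) = 2*I/(8 + M) (s(I, M) = (2*I)/(8 + M) = 2*I/(8 + M))
s(4³, 16)² = (2*4³/(8 + 16))² = (2*64/24)² = (2*64*(1/24))² = (16/3)² = 256/9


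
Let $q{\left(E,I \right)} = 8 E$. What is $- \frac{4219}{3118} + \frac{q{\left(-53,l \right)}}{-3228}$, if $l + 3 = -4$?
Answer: $- \frac{3074225}{2516226} \approx -1.2218$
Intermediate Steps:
$l = -7$ ($l = -3 - 4 = -7$)
$- \frac{4219}{3118} + \frac{q{\left(-53,l \right)}}{-3228} = - \frac{4219}{3118} + \frac{8 \left(-53\right)}{-3228} = \left(-4219\right) \frac{1}{3118} - - \frac{106}{807} = - \frac{4219}{3118} + \frac{106}{807} = - \frac{3074225}{2516226}$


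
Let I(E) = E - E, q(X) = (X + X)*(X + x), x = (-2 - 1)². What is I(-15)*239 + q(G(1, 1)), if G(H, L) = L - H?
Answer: 0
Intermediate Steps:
x = 9 (x = (-3)² = 9)
q(X) = 2*X*(9 + X) (q(X) = (X + X)*(X + 9) = (2*X)*(9 + X) = 2*X*(9 + X))
I(E) = 0
I(-15)*239 + q(G(1, 1)) = 0*239 + 2*(1 - 1*1)*(9 + (1 - 1*1)) = 0 + 2*(1 - 1)*(9 + (1 - 1)) = 0 + 2*0*(9 + 0) = 0 + 2*0*9 = 0 + 0 = 0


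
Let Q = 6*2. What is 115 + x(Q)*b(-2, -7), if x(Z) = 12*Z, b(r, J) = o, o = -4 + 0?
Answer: -461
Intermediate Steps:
o = -4
b(r, J) = -4
Q = 12
115 + x(Q)*b(-2, -7) = 115 + (12*12)*(-4) = 115 + 144*(-4) = 115 - 576 = -461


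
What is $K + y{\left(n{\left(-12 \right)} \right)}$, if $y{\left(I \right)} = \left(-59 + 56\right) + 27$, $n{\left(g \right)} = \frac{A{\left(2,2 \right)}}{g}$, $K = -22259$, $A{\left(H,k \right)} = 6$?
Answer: $-22235$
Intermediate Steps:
$n{\left(g \right)} = \frac{6}{g}$
$y{\left(I \right)} = 24$ ($y{\left(I \right)} = -3 + 27 = 24$)
$K + y{\left(n{\left(-12 \right)} \right)} = -22259 + 24 = -22235$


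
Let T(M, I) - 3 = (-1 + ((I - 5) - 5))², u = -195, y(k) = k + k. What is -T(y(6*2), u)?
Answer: -42439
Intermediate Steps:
y(k) = 2*k
T(M, I) = 3 + (-11 + I)² (T(M, I) = 3 + (-1 + ((I - 5) - 5))² = 3 + (-1 + ((-5 + I) - 5))² = 3 + (-1 + (-10 + I))² = 3 + (-11 + I)²)
-T(y(6*2), u) = -(3 + (-11 - 195)²) = -(3 + (-206)²) = -(3 + 42436) = -1*42439 = -42439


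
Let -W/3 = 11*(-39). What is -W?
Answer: -1287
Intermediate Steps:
W = 1287 (W = -33*(-39) = -3*(-429) = 1287)
-W = -1*1287 = -1287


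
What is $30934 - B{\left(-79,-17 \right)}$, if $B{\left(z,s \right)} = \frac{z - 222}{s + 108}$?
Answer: $\frac{402185}{13} \approx 30937.0$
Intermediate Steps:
$B{\left(z,s \right)} = \frac{-222 + z}{108 + s}$
$30934 - B{\left(-79,-17 \right)} = 30934 - \frac{-222 - 79}{108 - 17} = 30934 - \frac{1}{91} \left(-301\right) = 30934 - - \frac{43}{13} = 30934 + \frac{43}{13} = \frac{402185}{13}$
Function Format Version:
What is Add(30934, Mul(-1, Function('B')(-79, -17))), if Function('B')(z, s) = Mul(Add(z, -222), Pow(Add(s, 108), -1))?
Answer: Rational(402185, 13) ≈ 30937.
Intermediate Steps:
Function('B')(z, s) = Mul(Pow(Add(108, s), -1), Add(-222, z)) (Function('B')(z, s) = Mul(Add(-222, z), Pow(Add(108, s), -1)) = Mul(Pow(Add(108, s), -1), Add(-222, z)))
Add(30934, Mul(-1, Function('B')(-79, -17))) = Add(30934, Mul(-1, Mul(Pow(Add(108, -17), -1), Add(-222, -79)))) = Add(30934, Mul(-1, Mul(Pow(91, -1), -301))) = Add(30934, Mul(-1, Mul(Rational(1, 91), -301))) = Add(30934, Mul(-1, Rational(-43, 13))) = Add(30934, Rational(43, 13)) = Rational(402185, 13)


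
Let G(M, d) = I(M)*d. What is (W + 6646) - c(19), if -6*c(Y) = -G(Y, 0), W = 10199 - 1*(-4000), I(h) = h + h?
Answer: 20845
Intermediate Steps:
I(h) = 2*h
W = 14199 (W = 10199 + 4000 = 14199)
G(M, d) = 2*M*d (G(M, d) = (2*M)*d = 2*M*d)
c(Y) = 0 (c(Y) = -(-1)*2*Y*0/6 = -(-1)*0/6 = -⅙*0 = 0)
(W + 6646) - c(19) = (14199 + 6646) - 1*0 = 20845 + 0 = 20845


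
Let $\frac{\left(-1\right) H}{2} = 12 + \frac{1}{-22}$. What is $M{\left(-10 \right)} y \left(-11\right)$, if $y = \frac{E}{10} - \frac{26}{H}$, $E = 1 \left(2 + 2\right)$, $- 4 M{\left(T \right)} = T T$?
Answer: $\frac{107580}{263} \approx 409.05$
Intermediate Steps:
$M{\left(T \right)} = - \frac{T^{2}}{4}$ ($M{\left(T \right)} = - \frac{T T}{4} = - \frac{T^{2}}{4}$)
$H = - \frac{263}{11}$ ($H = - 2 \left(12 + \frac{1}{-22}\right) = - 2 \left(12 - \frac{1}{22}\right) = \left(-2\right) \frac{263}{22} = - \frac{263}{11} \approx -23.909$)
$E = 4$ ($E = 1 \cdot 4 = 4$)
$y = \frac{1956}{1315}$ ($y = \frac{4}{10} - \frac{26}{- \frac{263}{11}} = 4 \cdot \frac{1}{10} - - \frac{286}{263} = \frac{2}{5} + \frac{286}{263} = \frac{1956}{1315} \approx 1.4875$)
$M{\left(-10 \right)} y \left(-11\right) = - \frac{\left(-10\right)^{2}}{4} \cdot \frac{1956}{1315} \left(-11\right) = \left(- \frac{1}{4}\right) 100 \cdot \frac{1956}{1315} \left(-11\right) = \left(-25\right) \frac{1956}{1315} \left(-11\right) = \left(- \frac{9780}{263}\right) \left(-11\right) = \frac{107580}{263}$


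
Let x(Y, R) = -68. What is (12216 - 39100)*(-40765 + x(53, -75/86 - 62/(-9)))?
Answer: 1097754372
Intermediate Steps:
(12216 - 39100)*(-40765 + x(53, -75/86 - 62/(-9))) = (12216 - 39100)*(-40765 - 68) = -26884*(-40833) = 1097754372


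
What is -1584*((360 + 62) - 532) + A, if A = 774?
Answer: 175014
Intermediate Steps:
-1584*((360 + 62) - 532) + A = -1584*((360 + 62) - 532) + 774 = -1584*(422 - 532) + 774 = -1584*(-110) + 774 = 174240 + 774 = 175014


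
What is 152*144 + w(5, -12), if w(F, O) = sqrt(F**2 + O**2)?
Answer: 21901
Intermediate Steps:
152*144 + w(5, -12) = 152*144 + sqrt(5**2 + (-12)**2) = 21888 + sqrt(25 + 144) = 21888 + sqrt(169) = 21888 + 13 = 21901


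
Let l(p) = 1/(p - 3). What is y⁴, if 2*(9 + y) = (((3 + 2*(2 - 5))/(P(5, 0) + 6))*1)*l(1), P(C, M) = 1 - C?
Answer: 22667121/4096 ≈ 5534.0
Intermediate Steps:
l(p) = 1/(-3 + p)
y = -69/8 (y = -9 + ((((3 + 2*(2 - 5))/((1 - 1*5) + 6))*1)/(-3 + 1))/2 = -9 + ((((3 + 2*(-3))/((1 - 5) + 6))*1)/(-2))/2 = -9 + ((((3 - 6)/(-4 + 6))*1)*(-½))/2 = -9 + ((-3/2*1)*(-½))/2 = -9 + ((-3*½*1)*(-½))/2 = -9 + (-3/2*1*(-½))/2 = -9 + (-3/2*(-½))/2 = -9 + (½)*(¾) = -9 + 3/8 = -69/8 ≈ -8.6250)
y⁴ = (-69/8)⁴ = 22667121/4096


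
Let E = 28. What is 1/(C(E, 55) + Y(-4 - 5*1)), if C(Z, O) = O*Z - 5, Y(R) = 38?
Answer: 1/1573 ≈ 0.00063573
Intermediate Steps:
C(Z, O) = -5 + O*Z
1/(C(E, 55) + Y(-4 - 5*1)) = 1/((-5 + 55*28) + 38) = 1/((-5 + 1540) + 38) = 1/(1535 + 38) = 1/1573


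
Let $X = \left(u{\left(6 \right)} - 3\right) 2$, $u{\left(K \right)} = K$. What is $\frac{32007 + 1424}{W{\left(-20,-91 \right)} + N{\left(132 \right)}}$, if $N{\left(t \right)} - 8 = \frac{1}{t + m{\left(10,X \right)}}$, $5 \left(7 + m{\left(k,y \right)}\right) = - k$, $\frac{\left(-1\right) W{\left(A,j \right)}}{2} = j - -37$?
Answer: $\frac{4112013}{14269} \approx 288.18$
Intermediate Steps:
$X = 6$ ($X = \left(6 - 3\right) 2 = 3 \cdot 2 = 6$)
$W{\left(A,j \right)} = -74 - 2 j$ ($W{\left(A,j \right)} = - 2 \left(j - -37\right) = - 2 \left(j + 37\right) = - 2 \left(37 + j\right) = -74 - 2 j$)
$m{\left(k,y \right)} = -7 - \frac{k}{5}$ ($m{\left(k,y \right)} = -7 + \frac{\left(-1\right) k}{5} = -7 - \frac{k}{5}$)
$N{\left(t \right)} = 8 + \frac{1}{-9 + t}$ ($N{\left(t \right)} = 8 + \frac{1}{t - 9} = 8 + \frac{1}{-9 + t}$)
$\frac{32007 + 1424}{W{\left(-20,-91 \right)} + N{\left(132 \right)}} = \frac{32007 + 1424}{\left(-74 - -182\right) + \frac{-71 + 8 \cdot 132}{-9 + 132}} = \frac{33431}{\left(-74 + 182\right) + \frac{-71 + 1056}{123}} = \frac{33431}{108 + \frac{1}{123} \cdot 985} = \frac{33431}{108 + \frac{985}{123}} = \frac{33431}{\frac{14269}{123}} = 33431 \cdot \frac{123}{14269} = \frac{4112013}{14269}$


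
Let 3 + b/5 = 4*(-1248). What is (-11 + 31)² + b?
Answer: -24575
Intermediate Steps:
b = -24975 (b = -15 + 5*(4*(-1248)) = -15 + 5*(-4992) = -15 - 24960 = -24975)
(-11 + 31)² + b = (-11 + 31)² - 24975 = 20² - 24975 = 400 - 24975 = -24575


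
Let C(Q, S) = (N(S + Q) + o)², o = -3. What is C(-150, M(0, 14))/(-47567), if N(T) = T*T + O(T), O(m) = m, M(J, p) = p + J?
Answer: -336979449/47567 ≈ -7084.3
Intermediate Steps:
M(J, p) = J + p
N(T) = T + T² (N(T) = T*T + T = T² + T = T + T²)
C(Q, S) = (-3 + (Q + S)*(1 + Q + S))² (C(Q, S) = ((S + Q)*(1 + (S + Q)) - 3)² = ((Q + S)*(1 + (Q + S)) - 3)² = ((Q + S)*(1 + Q + S) - 3)² = (-3 + (Q + S)*(1 + Q + S))²)
C(-150, M(0, 14))/(-47567) = (-3 - 150 + (0 + 14) + (-150 + (0 + 14))²)²/(-47567) = (-3 - 150 + 14 + (-150 + 14)²)²*(-1/47567) = (-3 - 150 + 14 + (-136)²)²*(-1/47567) = (-3 - 150 + 14 + 18496)²*(-1/47567) = 18357²*(-1/47567) = 336979449*(-1/47567) = -336979449/47567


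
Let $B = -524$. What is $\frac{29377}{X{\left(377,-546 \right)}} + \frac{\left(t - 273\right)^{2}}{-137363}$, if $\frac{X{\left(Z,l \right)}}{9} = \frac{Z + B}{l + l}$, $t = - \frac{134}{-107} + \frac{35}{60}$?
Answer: $\frac{38437798382659993}{1585250338896} \approx 24247.0$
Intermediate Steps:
$t = \frac{2357}{1284}$ ($t = \left(-134\right) \left(- \frac{1}{107}\right) + 35 \cdot \frac{1}{60} = \frac{134}{107} + \frac{7}{12} = \frac{2357}{1284} \approx 1.8357$)
$X{\left(Z,l \right)} = \frac{9 \left(-524 + Z\right)}{2 l}$ ($X{\left(Z,l \right)} = 9 \frac{Z - 524}{l + l} = 9 \frac{-524 + Z}{2 l} = \frac{9 \left(-524 + Z\right)}{2 l}$)
$\frac{29377}{X{\left(377,-546 \right)}} + \frac{\left(t - 273\right)^{2}}{-137363} = \frac{29377}{\frac{9}{2} \frac{1}{-546} \left(-524 + 377\right)} + \frac{\left(\frac{2357}{1284} - 273\right)^{2}}{-137363} = \frac{29377}{\frac{9}{2} \left(- \frac{1}{546}\right) \left(-147\right)} + \left(- \frac{348175}{1284}\right)^{2} \left(- \frac{1}{137363}\right) = \frac{29377}{\frac{63}{52}} + \frac{121225830625}{1648656} \left(- \frac{1}{137363}\right) = 29377 \cdot \frac{52}{63} - \frac{121225830625}{226464334128} = \frac{1527604}{63} - \frac{121225830625}{226464334128} = \frac{38437798382659993}{1585250338896}$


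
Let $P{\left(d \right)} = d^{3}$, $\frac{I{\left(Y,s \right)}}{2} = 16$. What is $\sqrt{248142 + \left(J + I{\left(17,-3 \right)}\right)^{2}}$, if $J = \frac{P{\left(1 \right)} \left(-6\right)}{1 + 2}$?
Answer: $\sqrt{249042} \approx 499.04$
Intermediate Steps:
$I{\left(Y,s \right)} = 32$ ($I{\left(Y,s \right)} = 2 \cdot 16 = 32$)
$J = -2$ ($J = \frac{1^{3} \left(-6\right)}{1 + 2} = \frac{1 \left(-6\right)}{3} = \left(-6\right) \frac{1}{3} = -2$)
$\sqrt{248142 + \left(J + I{\left(17,-3 \right)}\right)^{2}} = \sqrt{248142 + \left(-2 + 32\right)^{2}} = \sqrt{248142 + 30^{2}} = \sqrt{248142 + 900} = \sqrt{249042}$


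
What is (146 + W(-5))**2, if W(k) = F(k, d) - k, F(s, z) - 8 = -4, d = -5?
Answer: 24025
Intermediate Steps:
F(s, z) = 4 (F(s, z) = 8 - 4 = 4)
W(k) = 4 - k
(146 + W(-5))**2 = (146 + (4 - 1*(-5)))**2 = (146 + (4 + 5))**2 = (146 + 9)**2 = 155**2 = 24025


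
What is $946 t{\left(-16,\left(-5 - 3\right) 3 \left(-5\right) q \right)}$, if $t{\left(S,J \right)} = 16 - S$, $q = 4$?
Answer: $30272$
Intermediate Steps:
$946 t{\left(-16,\left(-5 - 3\right) 3 \left(-5\right) q \right)} = 946 \left(16 - -16\right) = 946 \left(16 + 16\right) = 946 \cdot 32 = 30272$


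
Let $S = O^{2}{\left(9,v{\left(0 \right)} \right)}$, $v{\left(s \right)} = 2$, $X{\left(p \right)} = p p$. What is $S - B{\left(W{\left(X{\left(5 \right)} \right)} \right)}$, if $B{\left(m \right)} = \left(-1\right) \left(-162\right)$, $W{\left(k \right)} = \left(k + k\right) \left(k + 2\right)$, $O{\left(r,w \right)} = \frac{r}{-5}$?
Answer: $- \frac{3969}{25} \approx -158.76$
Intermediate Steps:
$X{\left(p \right)} = p^{2}$
$O{\left(r,w \right)} = - \frac{r}{5}$ ($O{\left(r,w \right)} = r \left(- \frac{1}{5}\right) = - \frac{r}{5}$)
$W{\left(k \right)} = 2 k \left(2 + k\right)$
$S = \frac{81}{25}$ ($S = \left(\left(- \frac{1}{5}\right) 9\right)^{2} = \left(- \frac{9}{5}\right)^{2} = \frac{81}{25} \approx 3.24$)
$B{\left(m \right)} = 162$
$S - B{\left(W{\left(X{\left(5 \right)} \right)} \right)} = \frac{81}{25} - 162 = - \frac{3969}{25}$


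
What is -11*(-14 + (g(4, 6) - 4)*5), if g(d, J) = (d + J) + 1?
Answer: -231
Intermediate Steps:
g(d, J) = 1 + J + d (g(d, J) = (J + d) + 1 = 1 + J + d)
-11*(-14 + (g(4, 6) - 4)*5) = -11*(-14 + ((1 + 6 + 4) - 4)*5) = -11*(-14 + (11 - 4)*5) = -11*(-14 + 7*5) = -11*(-14 + 35) = -11*21 = -231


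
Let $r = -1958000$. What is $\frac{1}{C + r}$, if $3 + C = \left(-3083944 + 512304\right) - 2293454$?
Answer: $- \frac{1}{6823097} \approx -1.4656 \cdot 10^{-7}$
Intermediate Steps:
$C = -4865097$ ($C = -3 + \left(\left(-3083944 + 512304\right) - 2293454\right) = -3 - 4865094 = -4865097$)
$\frac{1}{C + r} = \frac{1}{-4865097 - 1958000} = \frac{1}{-6823097} = - \frac{1}{6823097}$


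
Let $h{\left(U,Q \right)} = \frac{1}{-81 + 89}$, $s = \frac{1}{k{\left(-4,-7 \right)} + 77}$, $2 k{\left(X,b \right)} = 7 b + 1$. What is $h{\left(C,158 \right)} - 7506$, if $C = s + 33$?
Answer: $- \frac{60047}{8} \approx -7505.9$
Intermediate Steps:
$k{\left(X,b \right)} = \frac{1}{2} + \frac{7 b}{2}$ ($k{\left(X,b \right)} = \frac{7 b + 1}{2} = \frac{1 + 7 b}{2} = \frac{1}{2} + \frac{7 b}{2}$)
$s = \frac{1}{53}$ ($s = \frac{1}{\left(\frac{1}{2} + \frac{7}{2} \left(-7\right)\right) + 77} = \frac{1}{\left(\frac{1}{2} - \frac{49}{2}\right) + 77} = \frac{1}{-24 + 77} = \frac{1}{53} \approx 0.018868$)
$C = \frac{1750}{53}$ ($C = \frac{1}{53} + 33 = \frac{1750}{53} \approx 33.019$)
$h{\left(U,Q \right)} = \frac{1}{8}$
$h{\left(C,158 \right)} - 7506 = \frac{1}{8} - 7506 = - \frac{60047}{8}$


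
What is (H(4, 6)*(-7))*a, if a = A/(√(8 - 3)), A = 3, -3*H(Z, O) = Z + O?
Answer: 14*√5 ≈ 31.305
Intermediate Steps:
H(Z, O) = -O/3 - Z/3 (H(Z, O) = -(Z + O)/3 = -(O + Z)/3 = -O/3 - Z/3)
a = 3*√5/5 (a = 3/(√(8 - 3)) = 3/(√5) = 3*(√5/5) = 3*√5/5 ≈ 1.3416)
(H(4, 6)*(-7))*a = ((-⅓*6 - ⅓*4)*(-7))*(3*√5/5) = ((-2 - 4/3)*(-7))*(3*√5/5) = (-10/3*(-7))*(3*√5/5) = 70*(3*√5/5)/3 = 14*√5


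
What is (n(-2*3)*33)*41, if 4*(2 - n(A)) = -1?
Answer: 12177/4 ≈ 3044.3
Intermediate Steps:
n(A) = 9/4 (n(A) = 2 - ¼*(-1) = 2 + ¼ = 9/4)
(n(-2*3)*33)*41 = ((9/4)*33)*41 = (297/4)*41 = 12177/4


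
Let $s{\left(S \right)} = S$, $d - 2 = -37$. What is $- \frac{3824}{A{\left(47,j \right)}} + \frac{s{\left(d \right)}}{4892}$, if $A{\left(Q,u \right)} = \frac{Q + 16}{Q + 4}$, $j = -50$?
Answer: $- \frac{318019871}{102732} \approx -3095.6$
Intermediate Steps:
$d = -35$ ($d = 2 - 37 = -35$)
$A{\left(Q,u \right)} = \frac{16 + Q}{4 + Q}$
$- \frac{3824}{A{\left(47,j \right)}} + \frac{s{\left(d \right)}}{4892} = - \frac{3824}{\frac{1}{4 + 47} \left(16 + 47\right)} - \frac{35}{4892} = - \frac{3824}{\frac{1}{51} \cdot 63} - \frac{35}{4892} = - \frac{3824}{\frac{21}{17}} - \frac{35}{4892} = \left(-3824\right) \frac{17}{21} - \frac{35}{4892} = - \frac{65008}{21} - \frac{35}{4892} = - \frac{318019871}{102732}$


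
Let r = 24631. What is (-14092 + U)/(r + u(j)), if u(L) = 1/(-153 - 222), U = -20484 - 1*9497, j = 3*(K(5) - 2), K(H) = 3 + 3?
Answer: -16527375/9236624 ≈ -1.7893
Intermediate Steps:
K(H) = 6
j = 12 (j = 3*(6 - 2) = 3*4 = 12)
U = -29981 (U = -20484 - 9497 = -29981)
u(L) = -1/375 (u(L) = 1/(-375) = -1/375)
(-14092 + U)/(r + u(j)) = (-14092 - 29981)/(24631 - 1/375) = -44073/9236624/375 = -44073*375/9236624 = -16527375/9236624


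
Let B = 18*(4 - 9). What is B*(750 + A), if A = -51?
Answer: -62910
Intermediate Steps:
B = -90 (B = 18*(-5) = -90)
B*(750 + A) = -90*(750 - 51) = -90*699 = -62910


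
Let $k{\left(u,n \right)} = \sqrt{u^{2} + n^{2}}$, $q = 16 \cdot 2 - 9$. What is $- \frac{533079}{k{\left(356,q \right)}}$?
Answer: $- \frac{533079 \sqrt{127265}}{127265} \approx -1494.3$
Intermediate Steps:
$q = 23$ ($q = 32 - 9 = 23$)
$k{\left(u,n \right)} = \sqrt{n^{2} + u^{2}}$
$- \frac{533079}{k{\left(356,q \right)}} = - \frac{533079}{\sqrt{23^{2} + 356^{2}}} = - \frac{533079}{\sqrt{529 + 126736}} = - \frac{533079}{\sqrt{127265}} = - 533079 \frac{\sqrt{127265}}{127265} = - \frac{533079 \sqrt{127265}}{127265}$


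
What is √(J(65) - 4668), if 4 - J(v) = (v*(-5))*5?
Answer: I*√3039 ≈ 55.127*I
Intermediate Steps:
J(v) = 4 + 25*v (J(v) = 4 - v*(-5)*5 = 4 - (-5*v)*5 = 4 - (-25)*v = 4 + 25*v)
√(J(65) - 4668) = √((4 + 25*65) - 4668) = √((4 + 1625) - 4668) = √(1629 - 4668) = √(-3039) = I*√3039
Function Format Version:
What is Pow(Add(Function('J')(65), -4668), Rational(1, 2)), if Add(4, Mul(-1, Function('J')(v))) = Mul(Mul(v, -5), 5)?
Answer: Mul(I, Pow(3039, Rational(1, 2))) ≈ Mul(55.127, I)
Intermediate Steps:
Function('J')(v) = Add(4, Mul(25, v)) (Function('J')(v) = Add(4, Mul(-1, Mul(Mul(v, -5), 5))) = Add(4, Mul(-1, Mul(Mul(-5, v), 5))) = Add(4, Mul(-1, Mul(-25, v))) = Add(4, Mul(25, v)))
Pow(Add(Function('J')(65), -4668), Rational(1, 2)) = Pow(Add(Add(4, Mul(25, 65)), -4668), Rational(1, 2)) = Pow(Add(Add(4, 1625), -4668), Rational(1, 2)) = Pow(Add(1629, -4668), Rational(1, 2)) = Pow(-3039, Rational(1, 2)) = Mul(I, Pow(3039, Rational(1, 2)))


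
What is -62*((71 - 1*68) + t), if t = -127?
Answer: 7688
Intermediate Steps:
-62*((71 - 1*68) + t) = -62*((71 - 1*68) - 127) = -62*((71 - 68) - 127) = -62*(3 - 127) = -62*(-124) = 7688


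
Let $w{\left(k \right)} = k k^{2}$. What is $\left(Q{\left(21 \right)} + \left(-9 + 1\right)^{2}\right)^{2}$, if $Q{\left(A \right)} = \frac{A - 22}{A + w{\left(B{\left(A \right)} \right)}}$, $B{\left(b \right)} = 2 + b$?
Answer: $\frac{608448360961}{148547344} \approx 4096.0$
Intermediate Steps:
$w{\left(k \right)} = k^{3}$
$Q{\left(A \right)} = \frac{-22 + A}{A + \left(2 + A\right)^{3}}$ ($Q{\left(A \right)} = \frac{A - 22}{A + \left(2 + A\right)^{3}} = \frac{-22 + A}{A + \left(2 + A\right)^{3}}$)
$\left(Q{\left(21 \right)} + \left(-9 + 1\right)^{2}\right)^{2} = \left(\frac{-22 + 21}{21 + \left(2 + 21\right)^{3}} + \left(-9 + 1\right)^{2}\right)^{2} = \left(\frac{1}{21 + 23^{3}} \left(-1\right) + \left(-8\right)^{2}\right)^{2} = \left(\frac{1}{21 + 12167} \left(-1\right) + 64\right)^{2} = \left(\frac{1}{12188} \left(-1\right) + 64\right)^{2} = \left(- \frac{1}{12188} + 64\right)^{2} = \left(\frac{780031}{12188}\right)^{2} = \frac{608448360961}{148547344}$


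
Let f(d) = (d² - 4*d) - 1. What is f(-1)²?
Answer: 16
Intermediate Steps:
f(d) = -1 + d² - 4*d
f(-1)² = (-1 + (-1)² - 4*(-1))² = (-1 + 1 + 4)² = 4² = 16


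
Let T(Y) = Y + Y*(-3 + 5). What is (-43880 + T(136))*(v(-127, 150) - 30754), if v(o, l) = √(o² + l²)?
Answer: 1336937888 - 43472*√38629 ≈ 1.3284e+9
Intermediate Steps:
T(Y) = 3*Y (T(Y) = Y + Y*2 = Y + 2*Y = 3*Y)
v(o, l) = √(l² + o²)
(-43880 + T(136))*(v(-127, 150) - 30754) = (-43880 + 3*136)*(√(150² + (-127)²) - 30754) = (-43880 + 408)*(√(22500 + 16129) - 30754) = -43472*(√38629 - 30754) = -43472*(-30754 + √38629) = 1336937888 - 43472*√38629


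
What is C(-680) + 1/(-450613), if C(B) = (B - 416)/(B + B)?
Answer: 61733811/76604210 ≈ 0.80588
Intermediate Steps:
C(B) = (-416 + B)/(2*B) (C(B) = (-416 + B)/((2*B)) = (-416 + B)*(1/(2*B)) = (-416 + B)/(2*B))
C(-680) + 1/(-450613) = (1/2)*(-416 - 680)/(-680) + 1/(-450613) = (1/2)*(-1/680)*(-1096) - 1/450613 = 137/170 - 1/450613 = 61733811/76604210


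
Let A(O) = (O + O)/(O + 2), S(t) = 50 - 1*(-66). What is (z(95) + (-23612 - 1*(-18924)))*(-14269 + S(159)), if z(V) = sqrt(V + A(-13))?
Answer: 66349264 - 42459*sqrt(1309)/11 ≈ 6.6210e+7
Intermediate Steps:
S(t) = 116 (S(t) = 50 + 66 = 116)
A(O) = 2*O/(2 + O) (A(O) = (2*O)/(2 + O) = 2*O/(2 + O))
z(V) = sqrt(26/11 + V) (z(V) = sqrt(V + 2*(-13)/(2 - 13)) = sqrt(V + 2*(-13)/(-11)) = sqrt(V + 2*(-13)*(-1/11)) = sqrt(V + 26/11) = sqrt(26/11 + V))
(z(95) + (-23612 - 1*(-18924)))*(-14269 + S(159)) = (sqrt(286 + 121*95)/11 + (-23612 - 1*(-18924)))*(-14269 + 116) = (sqrt(286 + 11495)/11 + (-23612 + 18924))*(-14153) = (sqrt(11781)/11 - 4688)*(-14153) = ((3*sqrt(1309))/11 - 4688)*(-14153) = (3*sqrt(1309)/11 - 4688)*(-14153) = (-4688 + 3*sqrt(1309)/11)*(-14153) = 66349264 - 42459*sqrt(1309)/11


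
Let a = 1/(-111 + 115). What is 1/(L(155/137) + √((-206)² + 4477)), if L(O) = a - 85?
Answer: 1356/635687 + 16*√46913/635687 ≈ 0.0075847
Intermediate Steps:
a = ¼ (a = 1/4 = ¼ ≈ 0.25000)
L(O) = -339/4 (L(O) = ¼ - 85 = -339/4)
1/(L(155/137) + √((-206)² + 4477)) = 1/(-339/4 + √((-206)² + 4477)) = 1/(-339/4 + √(42436 + 4477)) = 1/(-339/4 + √46913)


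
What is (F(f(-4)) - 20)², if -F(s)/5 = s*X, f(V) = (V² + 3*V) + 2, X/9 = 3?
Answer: 688900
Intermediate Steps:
X = 27 (X = 9*3 = 27)
f(V) = 2 + V² + 3*V
F(s) = -135*s (F(s) = -5*s*27 = -135*s)
(F(f(-4)) - 20)² = (-135*(2 + (-4)² + 3*(-4)) - 20)² = (-135*(2 + 16 - 12) - 20)² = (-135*6 - 20)² = (-810 - 20)² = (-830)² = 688900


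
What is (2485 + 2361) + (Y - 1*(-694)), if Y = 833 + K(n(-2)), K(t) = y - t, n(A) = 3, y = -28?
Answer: 6342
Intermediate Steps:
K(t) = -28 - t
Y = 802 (Y = 833 + (-28 - 1*3) = 833 + (-28 - 3) = 833 - 31 = 802)
(2485 + 2361) + (Y - 1*(-694)) = (2485 + 2361) + (802 - 1*(-694)) = 4846 + (802 + 694) = 4846 + 1496 = 6342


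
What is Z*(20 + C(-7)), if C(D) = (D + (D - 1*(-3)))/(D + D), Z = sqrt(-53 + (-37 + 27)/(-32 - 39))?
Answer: 873*I*sqrt(29607)/994 ≈ 151.12*I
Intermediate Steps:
Z = 3*I*sqrt(29607)/71 (Z = sqrt(-53 - 10/(-71)) = sqrt(-53 - 10*(-1/71)) = sqrt(-53 + 10/71) = sqrt(-3753/71) = 3*I*sqrt(29607)/71 ≈ 7.2704*I)
C(D) = (3 + 2*D)/(2*D) (C(D) = (D + (D + 3))/((2*D)) = (D + (3 + D))*(1/(2*D)) = (3 + 2*D)*(1/(2*D)) = (3 + 2*D)/(2*D))
Z*(20 + C(-7)) = (3*I*sqrt(29607)/71)*(20 + (3/2 - 7)/(-7)) = (3*I*sqrt(29607)/71)*(20 - 1/7*(-11/2)) = (3*I*sqrt(29607)/71)*(20 + 11/14) = (3*I*sqrt(29607)/71)*(291/14) = 873*I*sqrt(29607)/994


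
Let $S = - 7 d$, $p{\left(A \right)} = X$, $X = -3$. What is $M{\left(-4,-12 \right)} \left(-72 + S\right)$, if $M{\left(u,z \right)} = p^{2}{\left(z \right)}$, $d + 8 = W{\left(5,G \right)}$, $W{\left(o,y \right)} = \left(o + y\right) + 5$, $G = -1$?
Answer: $-711$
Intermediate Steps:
$W{\left(o,y \right)} = 5 + o + y$
$d = 1$ ($d = -8 + \left(5 + 5 - 1\right) = -8 + 9 = 1$)
$p{\left(A \right)} = -3$
$M{\left(u,z \right)} = 9$ ($M{\left(u,z \right)} = \left(-3\right)^{2} = 9$)
$S = -7$ ($S = \left(-7\right) 1 = -7$)
$M{\left(-4,-12 \right)} \left(-72 + S\right) = 9 \left(-72 - 7\right) = 9 \left(-79\right) = -711$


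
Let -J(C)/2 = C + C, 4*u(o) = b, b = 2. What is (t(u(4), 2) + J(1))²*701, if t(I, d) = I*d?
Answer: 6309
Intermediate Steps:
u(o) = ½ (u(o) = (¼)*2 = ½)
J(C) = -4*C (J(C) = -2*(C + C) = -4*C)
(t(u(4), 2) + J(1))²*701 = ((½)*2 - 4*1)²*701 = (1 - 4)²*701 = (-3)²*701 = 9*701 = 6309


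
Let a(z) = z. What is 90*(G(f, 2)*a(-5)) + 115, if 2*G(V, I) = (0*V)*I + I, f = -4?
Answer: -335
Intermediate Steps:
G(V, I) = I/2 (G(V, I) = ((0*V)*I + I)/2 = (0*I + I)/2 = (0 + I)/2 = I/2)
90*(G(f, 2)*a(-5)) + 115 = 90*(((½)*2)*(-5)) + 115 = 90*(1*(-5)) + 115 = 90*(-5) + 115 = -450 + 115 = -335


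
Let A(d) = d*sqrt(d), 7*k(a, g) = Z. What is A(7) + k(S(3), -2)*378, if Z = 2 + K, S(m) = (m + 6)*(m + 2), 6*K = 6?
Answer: 162 + 7*sqrt(7) ≈ 180.52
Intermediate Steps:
K = 1 (K = (1/6)*6 = 1)
S(m) = (2 + m)*(6 + m) (S(m) = (6 + m)*(2 + m) = (2 + m)*(6 + m))
Z = 3 (Z = 2 + 1 = 3)
k(a, g) = 3/7 (k(a, g) = (1/7)*3 = 3/7)
A(d) = d**(3/2)
A(7) + k(S(3), -2)*378 = 7**(3/2) + (3/7)*378 = 7*sqrt(7) + 162 = 162 + 7*sqrt(7)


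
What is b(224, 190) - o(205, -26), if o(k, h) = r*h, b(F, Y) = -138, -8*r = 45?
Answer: -1137/4 ≈ -284.25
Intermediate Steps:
r = -45/8 (r = -⅛*45 = -45/8 ≈ -5.6250)
o(k, h) = -45*h/8
b(224, 190) - o(205, -26) = -138 - (-45)*(-26)/8 = -138 - 1*585/4 = -138 - 585/4 = -1137/4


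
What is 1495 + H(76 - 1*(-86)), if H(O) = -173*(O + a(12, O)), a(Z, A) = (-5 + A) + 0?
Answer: -53692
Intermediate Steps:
a(Z, A) = -5 + A
H(O) = 865 - 346*O (H(O) = -173*(O + (-5 + O)) = -173*(-5 + 2*O) = 865 - 346*O)
1495 + H(76 - 1*(-86)) = 1495 + (865 - 346*(76 - 1*(-86))) = 1495 + (865 - 346*(76 + 86)) = 1495 + (865 - 346*162) = 1495 + (865 - 56052) = 1495 - 55187 = -53692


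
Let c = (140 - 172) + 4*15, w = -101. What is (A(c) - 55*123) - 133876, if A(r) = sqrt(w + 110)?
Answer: -140638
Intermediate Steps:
c = 28 (c = -32 + 60 = 28)
A(r) = 3 (A(r) = sqrt(-101 + 110) = sqrt(9) = 3)
(A(c) - 55*123) - 133876 = (3 - 55*123) - 133876 = (3 - 6765) - 133876 = -6762 - 133876 = -140638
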